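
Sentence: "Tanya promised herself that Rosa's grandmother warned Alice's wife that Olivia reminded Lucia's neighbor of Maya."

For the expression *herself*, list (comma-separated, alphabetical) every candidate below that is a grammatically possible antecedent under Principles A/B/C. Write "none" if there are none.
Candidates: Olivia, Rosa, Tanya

*herself* is a reflexive; Principle A requires it to be bound within its binding domain — the matrix clause.
— Olivia: subject of the clause headed by 'reminded'; does not c-command the reflexive — cannot bind it (Principle A).
— Rosa: possessor inside the subject DP of the clause headed by 'warned'; does not c-command the reflexive — cannot bind it (Principle A).
— Tanya: subject of the matrix clause; c-commands the reflexive within its binding domain — allowed (Principle A).

Tanya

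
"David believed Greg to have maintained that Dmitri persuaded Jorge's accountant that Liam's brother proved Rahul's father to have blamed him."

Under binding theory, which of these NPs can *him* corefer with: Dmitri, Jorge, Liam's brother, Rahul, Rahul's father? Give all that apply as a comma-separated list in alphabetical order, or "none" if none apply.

*him* is a pronoun; Principle B requires it to be free in its binding domain — the clause headed by 'blamed'.
— Dmitri: subject of the clause headed by 'persuaded'; c-commands the pronoun but lies outside its binding domain — allowed.
— Jorge: possessor inside the object DP of the clause headed by 'persuaded'; does not c-command the pronoun — Principle B does not apply; allowed.
— Liam's brother: subject of the clause headed by 'proved'; c-commands the pronoun but lies outside its binding domain — allowed.
— Rahul: possessor inside the subject DP of the clause headed by 'blamed'; does not c-command the pronoun — Principle B does not apply; allowed.
— Rahul's father: subject of the clause headed by 'blamed'; c-commands the pronoun within its binding domain — blocked (Principle B).

Dmitri, Jorge, Liam's brother, Rahul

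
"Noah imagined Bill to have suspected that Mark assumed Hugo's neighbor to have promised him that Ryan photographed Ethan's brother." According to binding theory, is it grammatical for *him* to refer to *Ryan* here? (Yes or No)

No

*Ryan* is an R-expression; Principle C requires it to be free (not bound by any c-commanding expression).
— him: object of the clause headed by 'promised'; the pronoun c-commands the R-expression — coreference blocked (Principle C).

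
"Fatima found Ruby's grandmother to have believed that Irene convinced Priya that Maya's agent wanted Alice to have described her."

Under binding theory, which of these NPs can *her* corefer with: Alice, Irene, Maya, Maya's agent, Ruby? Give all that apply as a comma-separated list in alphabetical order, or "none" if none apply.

*her* is a pronoun; Principle B requires it to be free in its binding domain — the clause headed by 'described'.
— Alice: subject of the clause headed by 'described'; c-commands the pronoun within its binding domain — blocked (Principle B).
— Irene: subject of the clause headed by 'convinced'; c-commands the pronoun but lies outside its binding domain — allowed.
— Maya: possessor inside the subject DP of the clause headed by 'wanted'; does not c-command the pronoun — Principle B does not apply; allowed.
— Maya's agent: subject of the clause headed by 'wanted'; c-commands the pronoun but lies outside its binding domain — allowed.
— Ruby: possessor inside the subject DP of the clause headed by 'believed'; does not c-command the pronoun — Principle B does not apply; allowed.

Irene, Maya, Maya's agent, Ruby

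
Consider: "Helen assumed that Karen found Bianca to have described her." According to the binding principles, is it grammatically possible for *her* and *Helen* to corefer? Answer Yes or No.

Yes

*her* is a pronoun; Principle B requires it to be free in its binding domain — the clause headed by 'described'.
— Helen: subject of the matrix clause; c-commands the pronoun but lies outside its binding domain — allowed.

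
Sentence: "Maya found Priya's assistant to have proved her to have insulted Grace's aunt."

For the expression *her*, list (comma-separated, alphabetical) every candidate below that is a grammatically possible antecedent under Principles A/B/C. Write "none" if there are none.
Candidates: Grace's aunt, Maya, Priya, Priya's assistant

Maya, Priya

*her* is a pronoun; Principle B requires it to be free in its binding domain — the clause headed by 'proved'.
— Grace's aunt: object of the clause headed by 'insulted'; is c-commanded by the pronoun; coreference would bind this R-expression — blocked (Principle C).
— Maya: subject of the matrix clause; c-commands the pronoun but lies outside its binding domain — allowed.
— Priya: possessor inside the subject DP of the clause headed by 'proved'; does not c-command the pronoun — Principle B does not apply; allowed.
— Priya's assistant: subject of the clause headed by 'proved'; c-commands the pronoun within its binding domain — blocked (Principle B).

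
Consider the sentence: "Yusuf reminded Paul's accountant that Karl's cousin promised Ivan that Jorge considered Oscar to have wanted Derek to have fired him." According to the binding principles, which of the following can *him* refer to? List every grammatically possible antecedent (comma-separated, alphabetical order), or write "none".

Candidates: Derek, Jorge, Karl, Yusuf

Jorge, Karl, Yusuf

*him* is a pronoun; Principle B requires it to be free in its binding domain — the clause headed by 'fired'.
— Derek: subject of the clause headed by 'fired'; c-commands the pronoun within its binding domain — blocked (Principle B).
— Jorge: subject of the clause headed by 'considered'; c-commands the pronoun but lies outside its binding domain — allowed.
— Karl: possessor inside the subject DP of the clause headed by 'promised'; does not c-command the pronoun — Principle B does not apply; allowed.
— Yusuf: subject of the matrix clause; c-commands the pronoun but lies outside its binding domain — allowed.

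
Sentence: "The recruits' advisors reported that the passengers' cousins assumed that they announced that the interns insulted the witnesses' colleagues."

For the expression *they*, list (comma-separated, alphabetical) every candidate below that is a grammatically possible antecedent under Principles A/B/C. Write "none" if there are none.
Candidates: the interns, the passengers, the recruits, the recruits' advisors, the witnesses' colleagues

*they* is a pronoun; Principle B requires it to be free in its binding domain — the clause headed by 'announced'.
— the interns: subject of the clause headed by 'insulted'; is c-commanded by the pronoun; coreference would bind this R-expression — blocked (Principle C).
— the passengers: possessor inside the subject DP of the clause headed by 'assumed'; does not c-command the pronoun — Principle B does not apply; allowed.
— the recruits: possessor inside the subject DP of the matrix clause; does not c-command the pronoun — Principle B does not apply; allowed.
— the recruits' advisors: subject of the matrix clause; c-commands the pronoun but lies outside its binding domain — allowed.
— the witnesses' colleagues: object of the clause headed by 'insulted'; is c-commanded by the pronoun; coreference would bind this R-expression — blocked (Principle C).

the passengers, the recruits, the recruits' advisors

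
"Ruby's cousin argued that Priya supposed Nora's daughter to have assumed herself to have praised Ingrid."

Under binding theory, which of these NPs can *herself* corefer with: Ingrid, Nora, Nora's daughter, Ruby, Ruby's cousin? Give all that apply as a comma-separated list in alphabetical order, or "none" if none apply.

*herself* is a reflexive; Principle A requires it to be bound within its binding domain — the clause headed by 'assumed'.
— Ingrid: object of the clause headed by 'praised'; does not c-command the reflexive — cannot bind it (Principle A).
— Nora: possessor inside the subject DP of the clause headed by 'assumed'; does not c-command the reflexive — cannot bind it (Principle A).
— Nora's daughter: subject of the clause headed by 'assumed'; c-commands the reflexive within its binding domain — allowed (Principle A).
— Ruby: possessor inside the subject DP of the matrix clause; does not c-command the reflexive — cannot bind it (Principle A).
— Ruby's cousin: subject of the matrix clause; c-commands the reflexive but lies outside its binding domain — cannot bind it (Principle A).

Nora's daughter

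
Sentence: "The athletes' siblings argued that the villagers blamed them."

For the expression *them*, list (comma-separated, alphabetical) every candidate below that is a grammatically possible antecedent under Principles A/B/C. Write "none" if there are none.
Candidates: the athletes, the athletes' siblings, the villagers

the athletes, the athletes' siblings

*them* is a pronoun; Principle B requires it to be free in its binding domain — the clause headed by 'blamed'.
— the athletes: possessor inside the subject DP of the matrix clause; does not c-command the pronoun — Principle B does not apply; allowed.
— the athletes' siblings: subject of the matrix clause; c-commands the pronoun but lies outside its binding domain — allowed.
— the villagers: subject of the clause headed by 'blamed'; c-commands the pronoun within its binding domain — blocked (Principle B).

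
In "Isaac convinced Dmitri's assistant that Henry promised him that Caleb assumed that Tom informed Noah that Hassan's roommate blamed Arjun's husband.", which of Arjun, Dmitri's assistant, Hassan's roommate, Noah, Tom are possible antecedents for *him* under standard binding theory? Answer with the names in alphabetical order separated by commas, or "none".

*him* is a pronoun; Principle B requires it to be free in its binding domain — the clause headed by 'promised'.
— Arjun: possessor inside the object DP of the clause headed by 'blamed'; is c-commanded by the pronoun; coreference would bind this R-expression — blocked (Principle C).
— Dmitri's assistant: object of the matrix clause; c-commands the pronoun but lies outside its binding domain — allowed.
— Hassan's roommate: subject of the clause headed by 'blamed'; is c-commanded by the pronoun; coreference would bind this R-expression — blocked (Principle C).
— Noah: object of the clause headed by 'informed'; is c-commanded by the pronoun; coreference would bind this R-expression — blocked (Principle C).
— Tom: subject of the clause headed by 'informed'; is c-commanded by the pronoun; coreference would bind this R-expression — blocked (Principle C).

Dmitri's assistant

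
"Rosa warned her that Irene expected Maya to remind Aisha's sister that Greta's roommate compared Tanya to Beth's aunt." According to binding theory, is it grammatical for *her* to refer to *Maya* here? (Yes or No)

No

*Maya* is an R-expression; Principle C requires it to be free (not bound by any c-commanding expression).
— her: object of the matrix clause; the pronoun c-commands the R-expression — coreference blocked (Principle C).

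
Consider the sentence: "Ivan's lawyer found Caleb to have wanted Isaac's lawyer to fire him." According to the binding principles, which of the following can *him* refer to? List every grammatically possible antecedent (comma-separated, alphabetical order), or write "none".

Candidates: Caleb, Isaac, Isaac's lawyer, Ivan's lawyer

Caleb, Isaac, Ivan's lawyer

*him* is a pronoun; Principle B requires it to be free in its binding domain — the clause headed by 'fire'.
— Caleb: subject of the clause headed by 'wanted'; c-commands the pronoun but lies outside its binding domain — allowed.
— Isaac: possessor inside the subject DP of the clause headed by 'fire'; does not c-command the pronoun — Principle B does not apply; allowed.
— Isaac's lawyer: subject of the clause headed by 'fire'; c-commands the pronoun within its binding domain — blocked (Principle B).
— Ivan's lawyer: subject of the matrix clause; c-commands the pronoun but lies outside its binding domain — allowed.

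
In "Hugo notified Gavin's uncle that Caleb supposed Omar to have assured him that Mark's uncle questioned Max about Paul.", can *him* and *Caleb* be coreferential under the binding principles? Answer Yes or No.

*Caleb* is an R-expression; Principle C requires it to be free (not bound by any c-commanding expression).
— him: object of the clause headed by 'assured'; the pronoun does not c-command the R-expression — coreference allowed.

Yes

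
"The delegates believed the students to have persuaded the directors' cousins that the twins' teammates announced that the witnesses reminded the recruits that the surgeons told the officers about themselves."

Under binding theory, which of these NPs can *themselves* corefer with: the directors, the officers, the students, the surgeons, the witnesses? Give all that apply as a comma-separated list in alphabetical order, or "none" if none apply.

the officers, the surgeons

*themselves* is a reflexive; Principle A requires it to be bound within its binding domain — the clause headed by 'told'.
— the directors: possessor inside the object DP of the clause headed by 'persuaded'; does not c-command the reflexive — cannot bind it (Principle A).
— the officers: object of the clause headed by 'told'; c-commands the reflexive within its binding domain — allowed (Principle A).
— the students: subject of the clause headed by 'persuaded'; c-commands the reflexive but lies outside its binding domain — cannot bind it (Principle A).
— the surgeons: subject of the clause headed by 'told'; c-commands the reflexive within its binding domain — allowed (Principle A).
— the witnesses: subject of the clause headed by 'reminded'; c-commands the reflexive but lies outside its binding domain — cannot bind it (Principle A).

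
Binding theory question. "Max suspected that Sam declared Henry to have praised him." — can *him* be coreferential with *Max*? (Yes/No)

*him* is a pronoun; Principle B requires it to be free in its binding domain — the clause headed by 'praised'.
— Max: subject of the matrix clause; c-commands the pronoun but lies outside its binding domain — allowed.

Yes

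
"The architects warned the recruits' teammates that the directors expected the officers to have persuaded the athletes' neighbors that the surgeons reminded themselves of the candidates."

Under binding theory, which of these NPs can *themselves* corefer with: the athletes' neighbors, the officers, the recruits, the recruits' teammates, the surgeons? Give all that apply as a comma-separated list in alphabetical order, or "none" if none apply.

the surgeons

*themselves* is a reflexive; Principle A requires it to be bound within its binding domain — the clause headed by 'reminded'.
— the athletes' neighbors: object of the clause headed by 'persuaded'; c-commands the reflexive but lies outside its binding domain — cannot bind it (Principle A).
— the officers: subject of the clause headed by 'persuaded'; c-commands the reflexive but lies outside its binding domain — cannot bind it (Principle A).
— the recruits: possessor inside the object DP of the matrix clause; does not c-command the reflexive — cannot bind it (Principle A).
— the recruits' teammates: object of the matrix clause; c-commands the reflexive but lies outside its binding domain — cannot bind it (Principle A).
— the surgeons: subject of the clause headed by 'reminded'; c-commands the reflexive within its binding domain — allowed (Principle A).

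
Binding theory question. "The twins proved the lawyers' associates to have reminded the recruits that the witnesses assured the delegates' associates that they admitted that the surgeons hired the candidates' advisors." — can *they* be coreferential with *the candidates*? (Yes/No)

No

*they* is a pronoun; Principle B requires it to be free in its binding domain — the clause headed by 'admitted'.
— the candidates: possessor inside the object DP of the clause headed by 'hired'; is c-commanded by the pronoun; coreference would bind this R-expression — blocked (Principle C).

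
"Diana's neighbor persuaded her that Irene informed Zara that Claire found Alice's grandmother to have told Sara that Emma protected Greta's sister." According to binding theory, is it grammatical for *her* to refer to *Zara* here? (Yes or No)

*Zara* is an R-expression; Principle C requires it to be free (not bound by any c-commanding expression).
— her: object of the matrix clause; the pronoun c-commands the R-expression — coreference blocked (Principle C).

No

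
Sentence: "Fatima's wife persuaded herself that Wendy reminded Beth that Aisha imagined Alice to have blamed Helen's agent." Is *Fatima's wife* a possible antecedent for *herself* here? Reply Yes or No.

Yes

*herself* is a reflexive; Principle A requires it to be bound within its binding domain — the matrix clause.
— Fatima's wife: subject of the matrix clause; c-commands the reflexive within its binding domain — allowed (Principle A).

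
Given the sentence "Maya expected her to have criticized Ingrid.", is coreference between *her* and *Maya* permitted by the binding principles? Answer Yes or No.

*her* is a pronoun; Principle B requires it to be free in its binding domain — the matrix clause.
— Maya: subject of the matrix clause; c-commands the pronoun within its binding domain — blocked (Principle B).

No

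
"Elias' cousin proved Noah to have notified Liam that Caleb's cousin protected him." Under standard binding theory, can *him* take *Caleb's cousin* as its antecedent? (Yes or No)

*him* is a pronoun; Principle B requires it to be free in its binding domain — the clause headed by 'protected'.
— Caleb's cousin: subject of the clause headed by 'protected'; c-commands the pronoun within its binding domain — blocked (Principle B).

No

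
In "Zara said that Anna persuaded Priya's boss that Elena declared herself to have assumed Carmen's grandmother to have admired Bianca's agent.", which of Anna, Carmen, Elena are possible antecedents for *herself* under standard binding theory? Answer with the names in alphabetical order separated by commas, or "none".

Elena

*herself* is a reflexive; Principle A requires it to be bound within its binding domain — the clause headed by 'declared'.
— Anna: subject of the clause headed by 'persuaded'; c-commands the reflexive but lies outside its binding domain — cannot bind it (Principle A).
— Carmen: possessor inside the subject DP of the clause headed by 'admired'; does not c-command the reflexive — cannot bind it (Principle A).
— Elena: subject of the clause headed by 'declared'; c-commands the reflexive within its binding domain — allowed (Principle A).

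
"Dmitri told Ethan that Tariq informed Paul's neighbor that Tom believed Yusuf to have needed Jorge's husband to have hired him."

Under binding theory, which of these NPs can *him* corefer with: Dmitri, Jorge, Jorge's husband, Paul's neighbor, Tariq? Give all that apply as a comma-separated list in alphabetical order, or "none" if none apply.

Dmitri, Jorge, Paul's neighbor, Tariq

*him* is a pronoun; Principle B requires it to be free in its binding domain — the clause headed by 'hired'.
— Dmitri: subject of the matrix clause; c-commands the pronoun but lies outside its binding domain — allowed.
— Jorge: possessor inside the subject DP of the clause headed by 'hired'; does not c-command the pronoun — Principle B does not apply; allowed.
— Jorge's husband: subject of the clause headed by 'hired'; c-commands the pronoun within its binding domain — blocked (Principle B).
— Paul's neighbor: object of the clause headed by 'informed'; c-commands the pronoun but lies outside its binding domain — allowed.
— Tariq: subject of the clause headed by 'informed'; c-commands the pronoun but lies outside its binding domain — allowed.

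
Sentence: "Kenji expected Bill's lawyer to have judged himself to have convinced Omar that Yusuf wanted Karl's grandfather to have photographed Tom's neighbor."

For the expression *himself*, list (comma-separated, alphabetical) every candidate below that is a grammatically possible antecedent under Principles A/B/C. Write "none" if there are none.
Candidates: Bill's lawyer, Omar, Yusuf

*himself* is a reflexive; Principle A requires it to be bound within its binding domain — the clause headed by 'judged'.
— Bill's lawyer: subject of the clause headed by 'judged'; c-commands the reflexive within its binding domain — allowed (Principle A).
— Omar: object of the clause headed by 'convinced'; does not c-command the reflexive — cannot bind it (Principle A).
— Yusuf: subject of the clause headed by 'wanted'; does not c-command the reflexive — cannot bind it (Principle A).

Bill's lawyer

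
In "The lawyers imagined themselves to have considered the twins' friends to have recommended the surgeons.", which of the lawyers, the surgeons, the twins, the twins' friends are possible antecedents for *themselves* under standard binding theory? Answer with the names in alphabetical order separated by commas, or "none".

the lawyers

*themselves* is a reflexive; Principle A requires it to be bound within its binding domain — the matrix clause.
— the lawyers: subject of the matrix clause; c-commands the reflexive within its binding domain — allowed (Principle A).
— the surgeons: object of the clause headed by 'recommended'; does not c-command the reflexive — cannot bind it (Principle A).
— the twins: possessor inside the subject DP of the clause headed by 'recommended'; does not c-command the reflexive — cannot bind it (Principle A).
— the twins' friends: subject of the clause headed by 'recommended'; does not c-command the reflexive — cannot bind it (Principle A).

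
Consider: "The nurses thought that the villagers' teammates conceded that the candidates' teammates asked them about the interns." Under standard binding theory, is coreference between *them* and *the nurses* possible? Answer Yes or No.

*the nurses* is an R-expression; Principle C requires it to be free (not bound by any c-commanding expression).
— them: object of the clause headed by 'asked'; the pronoun does not c-command the R-expression — coreference allowed.

Yes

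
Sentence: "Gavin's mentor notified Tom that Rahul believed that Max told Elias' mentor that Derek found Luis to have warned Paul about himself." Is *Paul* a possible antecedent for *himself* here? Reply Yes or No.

*himself* is a reflexive; Principle A requires it to be bound within its binding domain — the clause headed by 'warned'.
— Paul: object of the clause headed by 'warned'; c-commands the reflexive within its binding domain — allowed (Principle A).

Yes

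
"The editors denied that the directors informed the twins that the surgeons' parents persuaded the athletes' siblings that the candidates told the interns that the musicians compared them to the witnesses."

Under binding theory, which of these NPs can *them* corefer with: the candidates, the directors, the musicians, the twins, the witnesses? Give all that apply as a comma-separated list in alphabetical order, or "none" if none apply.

*them* is a pronoun; Principle B requires it to be free in its binding domain — the clause headed by 'compared'.
— the candidates: subject of the clause headed by 'told'; c-commands the pronoun but lies outside its binding domain — allowed.
— the directors: subject of the clause headed by 'informed'; c-commands the pronoun but lies outside its binding domain — allowed.
— the musicians: subject of the clause headed by 'compared'; c-commands the pronoun within its binding domain — blocked (Principle B).
— the twins: object of the clause headed by 'informed'; c-commands the pronoun but lies outside its binding domain — allowed.
— the witnesses: second object of the clause headed by 'compared'; is c-commanded by the pronoun; coreference would bind this R-expression — blocked (Principle C).

the candidates, the directors, the twins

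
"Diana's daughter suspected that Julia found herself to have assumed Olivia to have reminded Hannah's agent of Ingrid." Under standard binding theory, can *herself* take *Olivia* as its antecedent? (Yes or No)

No

*herself* is a reflexive; Principle A requires it to be bound within its binding domain — the clause headed by 'found'.
— Olivia: subject of the clause headed by 'reminded'; does not c-command the reflexive — cannot bind it (Principle A).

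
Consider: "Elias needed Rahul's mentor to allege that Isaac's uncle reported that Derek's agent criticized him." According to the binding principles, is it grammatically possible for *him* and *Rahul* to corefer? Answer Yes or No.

*him* is a pronoun; Principle B requires it to be free in its binding domain — the clause headed by 'criticized'.
— Rahul: possessor inside the subject DP of the clause headed by 'allege'; does not c-command the pronoun — Principle B does not apply; allowed.

Yes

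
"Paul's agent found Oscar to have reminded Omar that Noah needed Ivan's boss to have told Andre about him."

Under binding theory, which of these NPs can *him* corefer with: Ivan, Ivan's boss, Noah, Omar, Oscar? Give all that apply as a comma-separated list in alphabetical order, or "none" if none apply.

Ivan, Noah, Omar, Oscar

*him* is a pronoun; Principle B requires it to be free in its binding domain — the clause headed by 'told'.
— Ivan: possessor inside the subject DP of the clause headed by 'told'; does not c-command the pronoun — Principle B does not apply; allowed.
— Ivan's boss: subject of the clause headed by 'told'; c-commands the pronoun within its binding domain — blocked (Principle B).
— Noah: subject of the clause headed by 'needed'; c-commands the pronoun but lies outside its binding domain — allowed.
— Omar: object of the clause headed by 'reminded'; c-commands the pronoun but lies outside its binding domain — allowed.
— Oscar: subject of the clause headed by 'reminded'; c-commands the pronoun but lies outside its binding domain — allowed.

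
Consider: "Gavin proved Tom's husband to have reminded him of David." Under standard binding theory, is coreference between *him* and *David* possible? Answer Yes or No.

No

*David* is an R-expression; Principle C requires it to be free (not bound by any c-commanding expression).
— him: object of the clause headed by 'reminded'; the pronoun c-commands the R-expression — coreference blocked (Principle C).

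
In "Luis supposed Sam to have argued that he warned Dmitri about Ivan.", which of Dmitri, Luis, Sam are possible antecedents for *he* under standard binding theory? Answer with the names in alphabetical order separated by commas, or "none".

*he* is a pronoun; Principle B requires it to be free in its binding domain — the clause headed by 'warned'.
— Dmitri: object of the clause headed by 'warned'; is c-commanded by the pronoun; coreference would bind this R-expression — blocked (Principle C).
— Luis: subject of the matrix clause; c-commands the pronoun but lies outside its binding domain — allowed.
— Sam: subject of the clause headed by 'argued'; c-commands the pronoun but lies outside its binding domain — allowed.

Luis, Sam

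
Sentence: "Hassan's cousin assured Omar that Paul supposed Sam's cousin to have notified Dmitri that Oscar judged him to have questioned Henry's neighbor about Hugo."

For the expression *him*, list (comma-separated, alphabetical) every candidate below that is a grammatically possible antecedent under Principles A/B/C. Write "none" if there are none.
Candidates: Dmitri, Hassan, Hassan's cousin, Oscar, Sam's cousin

Dmitri, Hassan, Hassan's cousin, Sam's cousin

*him* is a pronoun; Principle B requires it to be free in its binding domain — the clause headed by 'judged'.
— Dmitri: object of the clause headed by 'notified'; c-commands the pronoun but lies outside its binding domain — allowed.
— Hassan: possessor inside the subject DP of the matrix clause; does not c-command the pronoun — Principle B does not apply; allowed.
— Hassan's cousin: subject of the matrix clause; c-commands the pronoun but lies outside its binding domain — allowed.
— Oscar: subject of the clause headed by 'judged'; c-commands the pronoun within its binding domain — blocked (Principle B).
— Sam's cousin: subject of the clause headed by 'notified'; c-commands the pronoun but lies outside its binding domain — allowed.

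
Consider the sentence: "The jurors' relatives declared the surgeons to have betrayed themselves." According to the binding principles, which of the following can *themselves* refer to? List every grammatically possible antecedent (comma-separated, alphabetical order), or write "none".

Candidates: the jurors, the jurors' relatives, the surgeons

*themselves* is a reflexive; Principle A requires it to be bound within its binding domain — the clause headed by 'betrayed'.
— the jurors: possessor inside the subject DP of the matrix clause; does not c-command the reflexive — cannot bind it (Principle A).
— the jurors' relatives: subject of the matrix clause; c-commands the reflexive but lies outside its binding domain — cannot bind it (Principle A).
— the surgeons: subject of the clause headed by 'betrayed'; c-commands the reflexive within its binding domain — allowed (Principle A).

the surgeons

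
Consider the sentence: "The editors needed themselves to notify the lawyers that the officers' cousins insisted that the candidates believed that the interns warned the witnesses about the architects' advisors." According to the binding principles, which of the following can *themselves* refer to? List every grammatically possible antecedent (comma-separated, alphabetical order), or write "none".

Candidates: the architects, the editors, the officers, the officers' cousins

the editors

*themselves* is a reflexive; Principle A requires it to be bound within its binding domain — the matrix clause.
— the architects: possessor inside the second object DP of the clause headed by 'warned'; does not c-command the reflexive — cannot bind it (Principle A).
— the editors: subject of the matrix clause; c-commands the reflexive within its binding domain — allowed (Principle A).
— the officers: possessor inside the subject DP of the clause headed by 'insisted'; does not c-command the reflexive — cannot bind it (Principle A).
— the officers' cousins: subject of the clause headed by 'insisted'; does not c-command the reflexive — cannot bind it (Principle A).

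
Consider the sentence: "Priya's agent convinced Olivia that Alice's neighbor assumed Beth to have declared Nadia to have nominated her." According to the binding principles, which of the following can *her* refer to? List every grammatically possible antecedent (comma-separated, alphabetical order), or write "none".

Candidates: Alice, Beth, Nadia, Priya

*her* is a pronoun; Principle B requires it to be free in its binding domain — the clause headed by 'nominated'.
— Alice: possessor inside the subject DP of the clause headed by 'assumed'; does not c-command the pronoun — Principle B does not apply; allowed.
— Beth: subject of the clause headed by 'declared'; c-commands the pronoun but lies outside its binding domain — allowed.
— Nadia: subject of the clause headed by 'nominated'; c-commands the pronoun within its binding domain — blocked (Principle B).
— Priya: possessor inside the subject DP of the matrix clause; does not c-command the pronoun — Principle B does not apply; allowed.

Alice, Beth, Priya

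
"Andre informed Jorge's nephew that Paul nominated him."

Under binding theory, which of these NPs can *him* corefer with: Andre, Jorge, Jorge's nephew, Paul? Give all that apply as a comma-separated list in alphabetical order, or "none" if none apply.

Andre, Jorge, Jorge's nephew

*him* is a pronoun; Principle B requires it to be free in its binding domain — the clause headed by 'nominated'.
— Andre: subject of the matrix clause; c-commands the pronoun but lies outside its binding domain — allowed.
— Jorge: possessor inside the object DP of the matrix clause; does not c-command the pronoun — Principle B does not apply; allowed.
— Jorge's nephew: object of the matrix clause; c-commands the pronoun but lies outside its binding domain — allowed.
— Paul: subject of the clause headed by 'nominated'; c-commands the pronoun within its binding domain — blocked (Principle B).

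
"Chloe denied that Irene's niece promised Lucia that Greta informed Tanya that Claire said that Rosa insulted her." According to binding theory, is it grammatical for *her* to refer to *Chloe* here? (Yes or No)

Yes

*Chloe* is an R-expression; Principle C requires it to be free (not bound by any c-commanding expression).
— her: object of the clause headed by 'insulted'; the pronoun does not c-command the R-expression — coreference allowed.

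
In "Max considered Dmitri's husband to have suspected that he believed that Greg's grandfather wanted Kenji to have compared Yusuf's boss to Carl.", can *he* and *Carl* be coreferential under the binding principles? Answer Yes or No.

*Carl* is an R-expression; Principle C requires it to be free (not bound by any c-commanding expression).
— he: subject of the clause headed by 'believed'; the pronoun c-commands the R-expression — coreference blocked (Principle C).

No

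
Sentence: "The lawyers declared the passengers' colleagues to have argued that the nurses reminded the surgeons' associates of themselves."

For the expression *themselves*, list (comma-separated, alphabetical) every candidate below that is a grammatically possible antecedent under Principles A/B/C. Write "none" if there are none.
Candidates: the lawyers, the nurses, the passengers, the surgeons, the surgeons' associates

the nurses, the surgeons' associates

*themselves* is a reflexive; Principle A requires it to be bound within its binding domain — the clause headed by 'reminded'.
— the lawyers: subject of the matrix clause; c-commands the reflexive but lies outside its binding domain — cannot bind it (Principle A).
— the nurses: subject of the clause headed by 'reminded'; c-commands the reflexive within its binding domain — allowed (Principle A).
— the passengers: possessor inside the subject DP of the clause headed by 'argued'; does not c-command the reflexive — cannot bind it (Principle A).
— the surgeons: possessor inside the object DP of the clause headed by 'reminded'; does not c-command the reflexive — cannot bind it (Principle A).
— the surgeons' associates: object of the clause headed by 'reminded'; c-commands the reflexive within its binding domain — allowed (Principle A).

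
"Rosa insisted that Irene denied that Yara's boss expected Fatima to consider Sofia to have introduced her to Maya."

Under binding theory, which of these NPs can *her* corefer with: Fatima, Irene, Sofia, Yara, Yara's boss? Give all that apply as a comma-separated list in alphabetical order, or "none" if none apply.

*her* is a pronoun; Principle B requires it to be free in its binding domain — the clause headed by 'introduced'.
— Fatima: subject of the clause headed by 'consider'; c-commands the pronoun but lies outside its binding domain — allowed.
— Irene: subject of the clause headed by 'denied'; c-commands the pronoun but lies outside its binding domain — allowed.
— Sofia: subject of the clause headed by 'introduced'; c-commands the pronoun within its binding domain — blocked (Principle B).
— Yara: possessor inside the subject DP of the clause headed by 'expected'; does not c-command the pronoun — Principle B does not apply; allowed.
— Yara's boss: subject of the clause headed by 'expected'; c-commands the pronoun but lies outside its binding domain — allowed.

Fatima, Irene, Yara, Yara's boss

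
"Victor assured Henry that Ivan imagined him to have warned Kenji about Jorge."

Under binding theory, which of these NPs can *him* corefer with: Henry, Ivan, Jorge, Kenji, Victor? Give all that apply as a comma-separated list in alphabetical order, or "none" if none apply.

Henry, Victor

*him* is a pronoun; Principle B requires it to be free in its binding domain — the clause headed by 'imagined'.
— Henry: object of the matrix clause; c-commands the pronoun but lies outside its binding domain — allowed.
— Ivan: subject of the clause headed by 'imagined'; c-commands the pronoun within its binding domain — blocked (Principle B).
— Jorge: second object of the clause headed by 'warned'; is c-commanded by the pronoun; coreference would bind this R-expression — blocked (Principle C).
— Kenji: object of the clause headed by 'warned'; is c-commanded by the pronoun; coreference would bind this R-expression — blocked (Principle C).
— Victor: subject of the matrix clause; c-commands the pronoun but lies outside its binding domain — allowed.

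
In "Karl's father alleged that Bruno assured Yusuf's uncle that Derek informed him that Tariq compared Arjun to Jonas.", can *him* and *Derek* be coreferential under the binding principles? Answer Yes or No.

No

*Derek* is an R-expression; Principle C requires it to be free (not bound by any c-commanding expression).
— him: object of the clause headed by 'informed'; the R-expression locally c-commands the pronoun — coreference blocked (Principle B on the pronoun).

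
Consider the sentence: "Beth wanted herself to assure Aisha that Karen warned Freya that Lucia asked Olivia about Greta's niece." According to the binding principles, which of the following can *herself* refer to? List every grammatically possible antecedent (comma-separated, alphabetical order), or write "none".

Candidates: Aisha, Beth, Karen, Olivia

Beth

*herself* is a reflexive; Principle A requires it to be bound within its binding domain — the matrix clause.
— Aisha: object of the clause headed by 'assure'; does not c-command the reflexive — cannot bind it (Principle A).
— Beth: subject of the matrix clause; c-commands the reflexive within its binding domain — allowed (Principle A).
— Karen: subject of the clause headed by 'warned'; does not c-command the reflexive — cannot bind it (Principle A).
— Olivia: object of the clause headed by 'asked'; does not c-command the reflexive — cannot bind it (Principle A).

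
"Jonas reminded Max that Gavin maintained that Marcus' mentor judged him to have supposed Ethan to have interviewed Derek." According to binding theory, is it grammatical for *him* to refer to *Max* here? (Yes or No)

Yes

*Max* is an R-expression; Principle C requires it to be free (not bound by any c-commanding expression).
— him: subject of the clause headed by 'supposed'; the pronoun does not c-command the R-expression — coreference allowed.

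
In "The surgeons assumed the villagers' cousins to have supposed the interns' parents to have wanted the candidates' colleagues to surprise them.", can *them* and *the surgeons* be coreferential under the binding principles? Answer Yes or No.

Yes

*the surgeons* is an R-expression; Principle C requires it to be free (not bound by any c-commanding expression).
— them: object of the clause headed by 'surprise'; the pronoun does not c-command the R-expression — coreference allowed.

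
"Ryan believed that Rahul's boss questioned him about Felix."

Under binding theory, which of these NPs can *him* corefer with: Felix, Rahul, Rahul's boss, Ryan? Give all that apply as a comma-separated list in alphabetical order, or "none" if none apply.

Rahul, Ryan

*him* is a pronoun; Principle B requires it to be free in its binding domain — the clause headed by 'questioned'.
— Felix: second object of the clause headed by 'questioned'; is c-commanded by the pronoun; coreference would bind this R-expression — blocked (Principle C).
— Rahul: possessor inside the subject DP of the clause headed by 'questioned'; does not c-command the pronoun — Principle B does not apply; allowed.
— Rahul's boss: subject of the clause headed by 'questioned'; c-commands the pronoun within its binding domain — blocked (Principle B).
— Ryan: subject of the matrix clause; c-commands the pronoun but lies outside its binding domain — allowed.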